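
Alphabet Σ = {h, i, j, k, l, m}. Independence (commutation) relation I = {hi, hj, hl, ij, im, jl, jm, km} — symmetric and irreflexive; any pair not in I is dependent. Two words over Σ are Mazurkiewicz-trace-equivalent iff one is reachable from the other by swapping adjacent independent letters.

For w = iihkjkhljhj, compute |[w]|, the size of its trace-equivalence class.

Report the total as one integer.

90

piece 0:i — minimal
piece 1:i rests on {0:i}
piece 2:h — minimal
piece 3:k rests on {1:i, 2:h}
piece 4:j rests on {3:k}
piece 5:k rests on {4:j}
piece 6:h rests on {5:k}
piece 7:l rests on {5:k}
piece 8:j rests on {5:k}
piece 9:h rests on {6:h}
piece 10:j rests on {8:j}
minimal pieces: {0:i, 2:h}
ways to finish when only these pieces remain (= sum over removing one remaining piece with nothing left below it):
  1 left: {7}→1  {9}→1  {10}→1
  2 left: {6,9}→1  {7,9}→2  {7,10}→2  {8,10}→1  {9,10}→2
  3 left: {6,7,9}→3  {6,9,10}→3  {7,8,10}→3  {7,9,10}→6  {8,9,10}→3
  4 left: {6,7,9,10}→12  {6,8,9,10}→6  {7,8,9,10}→12
  5 left: {6,7,8,9,10}→30
  6 left: {5,6,7,8,9,10}→30
  7 left: {4,5,6,7,8,9,10}→30
  8 left: {3,4,5,6,7,8,9,10}→30
  9 left: {1,3,4,5,6,7,8,9,10}→30  {2,3,4,5,6,7,8,9,10}→30
  placing 0:i first → 60 extensions
  placing 2:h first → 30 extensions
total linear extensions = 90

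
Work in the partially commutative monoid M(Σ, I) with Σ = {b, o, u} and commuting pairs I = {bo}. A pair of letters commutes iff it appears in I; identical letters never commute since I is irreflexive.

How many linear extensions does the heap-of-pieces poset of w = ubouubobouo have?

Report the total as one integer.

12

piece 0:u — minimal
piece 1:b rests on {0:u}
piece 2:o rests on {0:u}
piece 3:u rests on {1:b, 2:o}
piece 4:u rests on {3:u}
piece 5:b rests on {4:u}
piece 6:o rests on {4:u}
piece 7:b rests on {5:b}
piece 8:o rests on {6:o}
piece 9:u rests on {7:b, 8:o}
piece 10:o rests on {9:u}
minimal pieces: {0:u}
ways to finish when only these pieces remain (= sum over removing one remaining piece with nothing left below it):
  1 left: {10}→1
  2 left: {9,10}→1
  3 left: {7,9,10}→1  {8,9,10}→1
  4 left: {5,7,9,10}→1  {6,8,9,10}→1  {7,8,9,10}→2
  5 left: {5,7,8,9,10}→3  {6,7,8,9,10}→3
  6 left: {5,6,7,8,9,10}→6
  7 left: {4,5,6,7,8,9,10}→6
  8 left: {3,4,5,6,7,8,9,10}→6
  9 left: {1,3,4,5,6,7,8,9,10}→6  {2,3,4,5,6,7,8,9,10}→6
  placing 0:u first → 12 extensions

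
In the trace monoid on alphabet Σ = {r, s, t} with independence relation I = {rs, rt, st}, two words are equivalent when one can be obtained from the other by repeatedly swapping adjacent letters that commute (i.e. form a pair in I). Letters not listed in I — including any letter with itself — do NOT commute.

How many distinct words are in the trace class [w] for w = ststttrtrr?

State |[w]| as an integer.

#0=s has no predecessor
#1=t has no predecessor
#2=s depends on [0:s]
#3=t depends on [1:t]
#4=t depends on [3:t]
#5=t depends on [4:t]
#6=r has no predecessor
#7=t depends on [5:t]
#8=r depends on [6:r]
#9=r depends on [8:r]
sources: [0:s, 1:t, 6:r]
N(rest) = Σ N(rest − s) over sources s of rest; N(one piece) = 1:
  size 1 → [2]=1  [7]=1  [9]=1
  size 2 → [0,2]=1  [2,7]=2  [2,9]=2  [5,7]=1  [7,9]=2  [8,9]=1
  size 3 → [0,2,7]=3  [0,2,9]=3  [2,5,7]=3  [2,7,9]=6  [2,8,9]=3  [4,5,7]=1  [5,7,9]=3  [6,8,9]=1  [7,8,9]=3
  size 4 → [0,2,5,7]=6  [0,2,7,9]=12  [0,2,8,9]=6  [2,4,5,7]=4  [2,5,7,9]=12  [2,6,8,9]=4  [2,7,8,9]=12  [3,4,5,7]=1  [4,5,7,9]=4  [5,7,8,9]=6  [6,7,8,9]=4
  size 5 → [0,2,4,5,7]=10  [0,2,5,7,9]=30  [0,2,6,8,9]=10  [0,2,7,8,9]=30  [1,3,4,5,7]=1  [2,3,4,5,7]=5  [2,4,5,7,9]=20  [2,5,7,8,9]=30  [2,6,7,8,9]=20  [3,4,5,7,9]=5  [4,5,7,8,9]=10  [5,6,7,8,9]=10
  size 6 → [0,2,3,4,5,7]=15  [0,2,4,5,7,9]=60  [0,2,5,7,8,9]=90  [0,2,6,7,8,9]=60  [1,2,3,4,5,7]=6  [1,3,4,5,7,9]=6  [2,3,4,5,7,9]=30  [2,4,5,7,8,9]=60  [2,5,6,7,8,9]=60  [3,4,5,7,8,9]=15  [4,5,6,7,8,9]=20
  size 7 → [0,1,2,3,4,5,7]=21  [0,2,3,4,5,7,9]=105  [0,2,4,5,7,8,9]=210  [0,2,5,6,7,8,9]=210  [1,2,3,4,5,7,9]=42  [1,3,4,5,7,8,9]=21  [2,3,4,5,7,8,9]=105  [2,4,5,6,7,8,9]=140  [3,4,5,6,7,8,9]=35
  size 8 → [0,1,2,3,4,5,7,9]=168  [0,2,3,4,5,7,8,9]=420  [0,2,4,5,6,7,8,9]=560  [1,2,3,4,5,7,8,9]=168  [1,3,4,5,6,7,8,9]=56  [2,3,4,5,6,7,8,9]=280
  first=0(s) contributes 504
  first=1(t) contributes 1260
  first=6(r) contributes 756
|[w]| = 2520

2520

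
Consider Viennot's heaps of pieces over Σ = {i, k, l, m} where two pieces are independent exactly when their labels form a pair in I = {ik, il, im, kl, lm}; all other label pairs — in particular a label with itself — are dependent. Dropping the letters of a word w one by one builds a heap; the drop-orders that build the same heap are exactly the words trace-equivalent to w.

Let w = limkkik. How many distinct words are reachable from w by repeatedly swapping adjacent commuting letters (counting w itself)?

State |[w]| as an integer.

drop 0:l onto floor
drop 1:i onto floor
drop 2:m onto floor
drop 3:k onto {2:m}
drop 4:k onto {3:k}
drop 5:i onto {1:i}
drop 6:k onto {4:k}
ground layer = {0:l, 1:i, 2:m}
drop-orders for the pieces not yet dropped (sum over which currently-grounded one goes next):
  1 to go: {0} 1  {5} 1  {6} 1
  2 to go: {0,5} 2  {0,6} 2  {1,5} 1  {4,6} 1  {5,6} 2
  3 to go: {0,1,5} 3  {0,4,6} 3  {0,5,6} 6  {1,5,6} 3  {3,4,6} 1  {4,5,6} 3
  4 to go: {0,1,5,6} 12  {0,3,4,6} 4  {0,4,5,6} 12  {1,4,5,6} 6  {2,3,4,6} 1  {3,4,5,6} 4
  5 to go: {0,1,4,5,6} 30  {0,2,3,4,6} 5  {0,3,4,5,6} 20  {1,3,4,5,6} 10  {2,3,4,5,6} 5
  if 0:l drops first: 15 orders
  if 1:i drops first: 30 orders
  if 2:m drops first: 60 orders
heap linearizations: 105

105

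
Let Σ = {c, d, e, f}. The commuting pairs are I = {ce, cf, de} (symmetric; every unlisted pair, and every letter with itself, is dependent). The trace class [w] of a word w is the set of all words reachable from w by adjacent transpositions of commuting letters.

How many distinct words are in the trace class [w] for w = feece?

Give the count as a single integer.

0(f) covers ∅
1(e) covers 0:f
2(e) covers 1:e
3(c) covers ∅
4(e) covers 2:e
floor of heap: 0:f, 3:c
completions by unplaced set U, small U first (add the entries for U minus each lowest piece of U):
  |U|=1: {3}:1  {4}:1
  |U|=2: {2,4}:1  {3,4}:2
  |U|=3: {1,2,4}:1  {2,3,4}:3
  start at 0(f): 4
  start at 3(c): 1
sum over floor = 5

5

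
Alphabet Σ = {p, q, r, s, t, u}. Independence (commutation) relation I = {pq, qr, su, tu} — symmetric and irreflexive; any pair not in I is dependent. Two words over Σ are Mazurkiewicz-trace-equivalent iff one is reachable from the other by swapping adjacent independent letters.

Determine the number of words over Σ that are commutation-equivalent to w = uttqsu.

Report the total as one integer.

piece 0:u — minimal
piece 1:t — minimal
piece 2:t rests on {1:t}
piece 3:q rests on {0:u, 2:t}
piece 4:s rests on {3:q}
piece 5:u rests on {3:q}
minimal pieces: {0:u, 1:t}
ways to finish when only these pieces remain (= sum over removing one remaining piece with nothing left below it):
  1 left: {4}→1  {5}→1
  2 left: {4,5}→2
  3 left: {3,4,5}→2
  4 left: {0,3,4,5}→2  {2,3,4,5}→2
  placing 0:u first → 2 extensions
  placing 1:t first → 4 extensions
total linear extensions = 6

6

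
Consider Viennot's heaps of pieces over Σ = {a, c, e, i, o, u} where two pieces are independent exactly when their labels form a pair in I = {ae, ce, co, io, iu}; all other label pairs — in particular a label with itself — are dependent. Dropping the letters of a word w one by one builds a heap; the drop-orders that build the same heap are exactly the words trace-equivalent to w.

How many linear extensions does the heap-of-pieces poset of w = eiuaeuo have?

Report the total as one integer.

4

0(e) covers ∅
1(i) covers 0:e
2(u) covers 0:e
3(a) covers 1:i, 2:u
4(e) covers 1:i, 2:u
5(u) covers 3:a, 4:e
6(o) covers 5:u
floor of heap: 0:e
completions by unplaced set U, small U first (add the entries for U minus each lowest piece of U):
  |U|=1: {6}:1
  |U|=2: {5,6}:1
  |U|=3: {3,5,6}:1  {4,5,6}:1
  |U|=4: {3,4,5,6}:2
  |U|=5: {1,3,4,5,6}:2  {2,3,4,5,6}:2
  start at 0(e): 4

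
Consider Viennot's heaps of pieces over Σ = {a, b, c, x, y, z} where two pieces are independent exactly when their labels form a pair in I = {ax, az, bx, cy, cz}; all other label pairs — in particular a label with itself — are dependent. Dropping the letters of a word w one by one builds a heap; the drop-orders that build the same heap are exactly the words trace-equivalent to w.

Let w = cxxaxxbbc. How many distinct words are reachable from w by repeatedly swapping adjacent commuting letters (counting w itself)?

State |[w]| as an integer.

35

drop 0:c onto floor
drop 1:x onto {0:c}
drop 2:x onto {1:x}
drop 3:a onto {0:c}
drop 4:x onto {2:x}
drop 5:x onto {4:x}
drop 6:b onto {3:a}
drop 7:b onto {6:b}
drop 8:c onto {5:x, 7:b}
ground layer = {0:c}
drop-orders for the pieces not yet dropped (sum over which currently-grounded one goes next):
  1 to go: {8} 1
  2 to go: {5,8} 1  {7,8} 1
  3 to go: {4,5,8} 1  {5,7,8} 2  {6,7,8} 1
  4 to go: {2,4,5,8} 1  {3,6,7,8} 1  {4,5,7,8} 3  {5,6,7,8} 3
  5 to go: {1,2,4,5,8} 1  {2,4,5,7,8} 4  {3,5,6,7,8} 4  {4,5,6,7,8} 6
  6 to go: {1,2,4,5,7,8} 5  {2,4,5,6,7,8} 10  {3,4,5,6,7,8} 10
  7 to go: {1,2,4,5,6,7,8} 15  {2,3,4,5,6,7,8} 20
  if 0:c drops first: 35 orders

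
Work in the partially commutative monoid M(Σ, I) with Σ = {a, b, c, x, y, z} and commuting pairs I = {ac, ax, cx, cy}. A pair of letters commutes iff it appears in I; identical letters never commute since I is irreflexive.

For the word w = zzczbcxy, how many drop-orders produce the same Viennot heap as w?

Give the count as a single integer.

0(z) covers ∅
1(z) covers 0:z
2(c) covers 1:z
3(z) covers 2:c
4(b) covers 3:z
5(c) covers 4:b
6(x) covers 4:b
7(y) covers 6:x
floor of heap: 0:z
completions by unplaced set U, small U first (add the entries for U minus each lowest piece of U):
  |U|=1: {5}:1  {7}:1
  |U|=2: {5,7}:2  {6,7}:1
  |U|=3: {5,6,7}:3
  |U|=4: {4,5,6,7}:3
  |U|=5: {3,4,5,6,7}:3
  |U|=6: {2,3,4,5,6,7}:3
  start at 0(z): 3

3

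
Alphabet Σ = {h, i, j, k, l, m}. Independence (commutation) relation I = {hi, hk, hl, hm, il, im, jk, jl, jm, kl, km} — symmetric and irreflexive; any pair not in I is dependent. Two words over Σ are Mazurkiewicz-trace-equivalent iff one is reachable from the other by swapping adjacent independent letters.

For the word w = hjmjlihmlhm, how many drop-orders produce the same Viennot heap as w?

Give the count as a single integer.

drop 0:h onto floor
drop 1:j onto {0:h}
drop 2:m onto floor
drop 3:j onto {1:j}
drop 4:l onto {2:m}
drop 5:i onto {3:j}
drop 6:h onto {3:j}
drop 7:m onto {4:l}
drop 8:l onto {7:m}
drop 9:h onto {6:h}
drop 10:m onto {8:l}
ground layer = {0:h, 2:m}
drop-orders for the pieces not yet dropped (sum over which currently-grounded one goes next):
  1 to go: {5} 1  {9} 1  {10} 1
  2 to go: {5,9} 2  {5,10} 2  {6,9} 1  {8,10} 1  {9,10} 2
  3 to go: {5,6,9} 3  {5,8,10} 3  {5,9,10} 6  {6,9,10} 3  {7,8,10} 1  {8,9,10} 3
  4 to go: {3,5,6,9} 3  {4,7,8,10} 1  {5,6,9,10} 12  {5,7,8,10} 4  {5,8,9,10} 12  {6,8,9,10} 6  {7,8,9,10} 4
  5 to go: {1,3,5,6,9} 3  {2,4,7,8,10} 1  {3,5,6,9,10} 15  {4,5,7,8,10} 5  {4,7,8,9,10} 5  {5,6,8,9,10} 30  {5,7,8,9,10} 20  {6,7,8,9,10} 10
  6 to go: {0,1,3,5,6,9} 3  {1,3,5,6,9,10} 18  {2,4,5,7,8,10} 6  {2,4,7,8,9,10} 6  {3,5,6,8,9,10} 45  {4,5,7,8,9,10} 30  {4,6,7,8,9,10} 15  {5,6,7,8,9,10} 60
  7 to go: {0,1,3,5,6,9,10} 21  {1,3,5,6,8,9,10} 63  {2,4,5,7,8,9,10} 42  {2,4,6,7,8,9,10} 21  {3,5,6,7,8,9,10} 105  {4,5,6,7,8,9,10} 105
  8 to go: {0,1,3,5,6,8,9,10} 84  {1,3,5,6,7,8,9,10} 168  {2,4,5,6,7,8,9,10} 168  {3,4,5,6,7,8,9,10} 210
  9 to go: {0,1,3,5,6,7,8,9,10} 252  {1,3,4,5,6,7,8,9,10} 378  {2,3,4,5,6,7,8,9,10} 378
  if 0:h drops first: 756 orders
  if 2:m drops first: 630 orders
heap linearizations: 1386

1386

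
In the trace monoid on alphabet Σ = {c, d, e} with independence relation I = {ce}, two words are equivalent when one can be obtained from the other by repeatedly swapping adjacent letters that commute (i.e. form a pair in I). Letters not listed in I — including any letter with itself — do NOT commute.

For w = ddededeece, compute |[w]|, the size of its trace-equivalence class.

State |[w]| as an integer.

4

#0=d has no predecessor
#1=d depends on [0:d]
#2=e depends on [1:d]
#3=d depends on [2:e]
#4=e depends on [3:d]
#5=d depends on [4:e]
#6=e depends on [5:d]
#7=e depends on [6:e]
#8=c depends on [5:d]
#9=e depends on [7:e]
sources: [0:d]
N(rest) = Σ N(rest − s) over sources s of rest; N(one piece) = 1:
  size 1 → [8]=1  [9]=1
  size 2 → [7,9]=1  [8,9]=2
  size 3 → [6,7,9]=1  [7,8,9]=3
  size 4 → [6,7,8,9]=4
  size 5 → [5,6,7,8,9]=4
  size 6 → [4,5,6,7,8,9]=4
  size 7 → [3,4,5,6,7,8,9]=4
  size 8 → [2,3,4,5,6,7,8,9]=4
  first=0(d) contributes 4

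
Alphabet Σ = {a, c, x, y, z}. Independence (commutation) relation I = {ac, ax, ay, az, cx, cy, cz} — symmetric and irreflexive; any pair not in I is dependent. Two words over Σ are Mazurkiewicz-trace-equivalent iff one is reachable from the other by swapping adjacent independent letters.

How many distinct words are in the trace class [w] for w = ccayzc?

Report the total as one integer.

#0=c has no predecessor
#1=c depends on [0:c]
#2=a has no predecessor
#3=y has no predecessor
#4=z depends on [3:y]
#5=c depends on [1:c]
sources: [0:c, 2:a, 3:y]
N(rest) = Σ N(rest − s) over sources s of rest; N(one piece) = 1:
  size 1 → [2]=1  [4]=1  [5]=1
  size 2 → [1,5]=1  [2,4]=2  [2,5]=2  [3,4]=1  [4,5]=2
  size 3 → [0,1,5]=1  [1,2,5]=3  [1,4,5]=3  [2,3,4]=3  [2,4,5]=6  [3,4,5]=3
  size 4 → [0,1,2,5]=4  [0,1,4,5]=4  [1,2,4,5]=12  [1,3,4,5]=6  [2,3,4,5]=12
  first=0(c) contributes 30
  first=2(a) contributes 10
  first=3(y) contributes 20
|[w]| = 60

60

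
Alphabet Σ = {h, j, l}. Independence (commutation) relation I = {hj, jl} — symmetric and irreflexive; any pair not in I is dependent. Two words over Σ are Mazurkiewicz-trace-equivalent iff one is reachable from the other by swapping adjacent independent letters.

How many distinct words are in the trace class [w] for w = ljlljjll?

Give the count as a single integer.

56

#0=l has no predecessor
#1=j has no predecessor
#2=l depends on [0:l]
#3=l depends on [2:l]
#4=j depends on [1:j]
#5=j depends on [4:j]
#6=l depends on [3:l]
#7=l depends on [6:l]
sources: [0:l, 1:j]
N(rest) = Σ N(rest − s) over sources s of rest; N(one piece) = 1:
  size 1 → [5]=1  [7]=1
  size 2 → [4,5]=1  [5,7]=2  [6,7]=1
  size 3 → [1,4,5]=1  [3,6,7]=1  [4,5,7]=3  [5,6,7]=3
  size 4 → [1,4,5,7]=4  [2,3,6,7]=1  [3,5,6,7]=4  [4,5,6,7]=6
  size 5 → [0,2,3,6,7]=1  [1,4,5,6,7]=10  [2,3,5,6,7]=5  [3,4,5,6,7]=10
  size 6 → [0,2,3,5,6,7]=6  [1,3,4,5,6,7]=20  [2,3,4,5,6,7]=15
  first=0(l) contributes 35
  first=1(j) contributes 21
|[w]| = 56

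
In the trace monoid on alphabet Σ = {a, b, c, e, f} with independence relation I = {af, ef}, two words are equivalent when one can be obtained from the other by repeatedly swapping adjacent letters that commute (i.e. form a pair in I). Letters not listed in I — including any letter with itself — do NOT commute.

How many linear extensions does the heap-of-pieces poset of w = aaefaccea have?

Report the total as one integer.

#0=a has no predecessor
#1=a depends on [0:a]
#2=e depends on [1:a]
#3=f has no predecessor
#4=a depends on [2:e]
#5=c depends on [3:f, 4:a]
#6=c depends on [5:c]
#7=e depends on [6:c]
#8=a depends on [7:e]
sources: [0:a, 3:f]
N(rest) = Σ N(rest − s) over sources s of rest; N(one piece) = 1:
  size 1 → [8]=1
  size 2 → [7,8]=1
  size 3 → [6,7,8]=1
  size 4 → [5,6,7,8]=1
  size 5 → [3,5,6,7,8]=1  [4,5,6,7,8]=1
  size 6 → [2,4,5,6,7,8]=1  [3,4,5,6,7,8]=2
  size 7 → [1,2,4,5,6,7,8]=1  [2,3,4,5,6,7,8]=3
  first=0(a) contributes 4
  first=3(f) contributes 1
|[w]| = 5

5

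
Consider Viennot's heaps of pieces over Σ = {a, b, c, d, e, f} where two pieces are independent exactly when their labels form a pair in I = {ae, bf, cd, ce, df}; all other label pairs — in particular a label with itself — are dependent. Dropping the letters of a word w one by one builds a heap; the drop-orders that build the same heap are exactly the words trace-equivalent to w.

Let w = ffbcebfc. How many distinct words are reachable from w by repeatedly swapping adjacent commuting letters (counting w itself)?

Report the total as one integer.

drop 0:f onto floor
drop 1:f onto {0:f}
drop 2:b onto floor
drop 3:c onto {1:f, 2:b}
drop 4:e onto {1:f, 2:b}
drop 5:b onto {3:c, 4:e}
drop 6:f onto {3:c, 4:e}
drop 7:c onto {5:b, 6:f}
ground layer = {0:f, 2:b}
drop-orders for the pieces not yet dropped (sum over which currently-grounded one goes next):
  1 to go: {7} 1
  2 to go: {5,7} 1  {6,7} 1
  3 to go: {5,6,7} 2
  4 to go: {3,5,6,7} 2  {4,5,6,7} 2
  5 to go: {3,4,5,6,7} 4
  6 to go: {1,3,4,5,6,7} 4  {2,3,4,5,6,7} 4
  if 0:f drops first: 8 orders
  if 2:b drops first: 4 orders
heap linearizations: 12

12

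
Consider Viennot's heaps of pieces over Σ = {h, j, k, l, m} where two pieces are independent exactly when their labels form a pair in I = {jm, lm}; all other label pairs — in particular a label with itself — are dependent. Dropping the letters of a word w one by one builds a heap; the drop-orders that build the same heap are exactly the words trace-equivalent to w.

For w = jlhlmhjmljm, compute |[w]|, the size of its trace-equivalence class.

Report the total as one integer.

20

0(j) covers ∅
1(l) covers 0:j
2(h) covers 1:l
3(l) covers 2:h
4(m) covers 2:h
5(h) covers 3:l, 4:m
6(j) covers 5:h
7(m) covers 5:h
8(l) covers 6:j
9(j) covers 8:l
10(m) covers 7:m
floor of heap: 0:j
completions by unplaced set U, small U first (add the entries for U minus each lowest piece of U):
  |U|=1: {9}:1  {10}:1
  |U|=2: {7,10}:1  {8,9}:1  {9,10}:2
  |U|=3: {6,8,9}:1  {7,9,10}:3  {8,9,10}:3
  |U|=4: {6,8,9,10}:4  {7,8,9,10}:6
  |U|=5: {6,7,8,9,10}:10
  |U|=6: {5,6,7,8,9,10}:10
  |U|=7: {3,5,6,7,8,9,10}:10  {4,5,6,7,8,9,10}:10
  |U|=8: {3,4,5,6,7,8,9,10}:20
  |U|=9: {2,3,4,5,6,7,8,9,10}:20
  start at 0(j): 20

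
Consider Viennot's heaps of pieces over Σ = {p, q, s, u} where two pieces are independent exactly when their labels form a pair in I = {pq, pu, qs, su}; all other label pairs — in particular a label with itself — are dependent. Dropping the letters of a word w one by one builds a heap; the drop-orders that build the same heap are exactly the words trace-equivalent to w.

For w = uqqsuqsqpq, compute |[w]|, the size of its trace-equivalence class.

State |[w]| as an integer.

120

#0=u has no predecessor
#1=q depends on [0:u]
#2=q depends on [1:q]
#3=s has no predecessor
#4=u depends on [2:q]
#5=q depends on [4:u]
#6=s depends on [3:s]
#7=q depends on [5:q]
#8=p depends on [6:s]
#9=q depends on [7:q]
sources: [0:u, 3:s]
N(rest) = Σ N(rest − s) over sources s of rest; N(one piece) = 1:
  size 1 → [8]=1  [9]=1
  size 2 → [6,8]=1  [7,9]=1  [8,9]=2
  size 3 → [3,6,8]=1  [5,7,9]=1  [6,8,9]=3  [7,8,9]=3
  size 4 → [3,6,8,9]=4  [4,5,7,9]=1  [5,7,8,9]=4  [6,7,8,9]=6
  size 5 → [2,4,5,7,9]=1  [3,6,7,8,9]=10  [4,5,7,8,9]=5  [5,6,7,8,9]=10
  size 6 → [1,2,4,5,7,9]=1  [2,4,5,7,8,9]=6  [3,5,6,7,8,9]=20  [4,5,6,7,8,9]=15
  size 7 → [0,1,2,4,5,7,9]=1  [1,2,4,5,7,8,9]=7  [2,4,5,6,7,8,9]=21  [3,4,5,6,7,8,9]=35
  size 8 → [0,1,2,4,5,7,8,9]=8  [1,2,4,5,6,7,8,9]=28  [2,3,4,5,6,7,8,9]=56
  first=0(u) contributes 84
  first=3(s) contributes 36
|[w]| = 120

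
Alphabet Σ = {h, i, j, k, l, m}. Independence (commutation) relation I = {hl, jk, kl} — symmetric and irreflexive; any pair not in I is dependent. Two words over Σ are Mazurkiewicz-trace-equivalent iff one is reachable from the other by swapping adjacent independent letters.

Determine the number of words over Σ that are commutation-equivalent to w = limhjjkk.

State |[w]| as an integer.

6

piece 0:l — minimal
piece 1:i rests on {0:l}
piece 2:m rests on {1:i}
piece 3:h rests on {2:m}
piece 4:j rests on {3:h}
piece 5:j rests on {4:j}
piece 6:k rests on {3:h}
piece 7:k rests on {6:k}
minimal pieces: {0:l}
ways to finish when only these pieces remain (= sum over removing one remaining piece with nothing left below it):
  1 left: {5}→1  {7}→1
  2 left: {4,5}→1  {5,7}→2  {6,7}→1
  3 left: {4,5,7}→3  {5,6,7}→3
  4 left: {4,5,6,7}→6
  5 left: {3,4,5,6,7}→6
  6 left: {2,3,4,5,6,7}→6
  placing 0:l first → 6 extensions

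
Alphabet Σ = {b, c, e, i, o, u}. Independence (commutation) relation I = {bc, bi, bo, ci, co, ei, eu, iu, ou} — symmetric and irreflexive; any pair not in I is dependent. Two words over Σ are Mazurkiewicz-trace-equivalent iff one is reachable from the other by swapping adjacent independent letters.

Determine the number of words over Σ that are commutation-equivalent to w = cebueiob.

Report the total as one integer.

31

#0=c has no predecessor
#1=e depends on [0:c]
#2=b depends on [1:e]
#3=u depends on [2:b]
#4=e depends on [2:b]
#5=i has no predecessor
#6=o depends on [4:e, 5:i]
#7=b depends on [3:u, 4:e]
sources: [0:c, 5:i]
N(rest) = Σ N(rest − s) over sources s of rest; N(one piece) = 1:
  size 1 → [6]=1  [7]=1
  size 2 → [3,7]=1  [5,6]=1  [6,7]=2
  size 3 → [3,6,7]=3  [4,6,7]=2  [5,6,7]=3
  size 4 → [3,4,6,7]=5  [3,5,6,7]=6  [4,5,6,7]=5
  size 5 → [2,3,4,6,7]=5  [3,4,5,6,7]=16
  size 6 → [1,2,3,4,6,7]=5  [2,3,4,5,6,7]=21
  first=0(c) contributes 26
  first=5(i) contributes 5
|[w]| = 31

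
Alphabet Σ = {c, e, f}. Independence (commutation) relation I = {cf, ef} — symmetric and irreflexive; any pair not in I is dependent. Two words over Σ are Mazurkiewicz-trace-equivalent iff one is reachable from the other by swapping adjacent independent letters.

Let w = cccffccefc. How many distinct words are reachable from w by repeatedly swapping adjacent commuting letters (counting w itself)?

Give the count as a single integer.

piece 0:c — minimal
piece 1:c rests on {0:c}
piece 2:c rests on {1:c}
piece 3:f — minimal
piece 4:f rests on {3:f}
piece 5:c rests on {2:c}
piece 6:c rests on {5:c}
piece 7:e rests on {6:c}
piece 8:f rests on {4:f}
piece 9:c rests on {7:e}
minimal pieces: {0:c, 3:f}
ways to finish when only these pieces remain (= sum over removing one remaining piece with nothing left below it):
  1 left: {8}→1  {9}→1
  2 left: {4,8}→1  {7,9}→1  {8,9}→2
  3 left: {3,4,8}→1  {4,8,9}→3  {6,7,9}→1  {7,8,9}→3
  4 left: {3,4,8,9}→4  {4,7,8,9}→6  {5,6,7,9}→1  {6,7,8,9}→4
  5 left: {2,5,6,7,9}→1  {3,4,7,8,9}→10  {4,6,7,8,9}→10  {5,6,7,8,9}→5
  6 left: {1,2,5,6,7,9}→1  {2,5,6,7,8,9}→6  {3,4,6,7,8,9}→20  {4,5,6,7,8,9}→15
  7 left: {0,1,2,5,6,7,9}→1  {1,2,5,6,7,8,9}→7  {2,4,5,6,7,8,9}→21  {3,4,5,6,7,8,9}→35
  8 left: {0,1,2,5,6,7,8,9}→8  {1,2,4,5,6,7,8,9}→28  {2,3,4,5,6,7,8,9}→56
  placing 0:c first → 84 extensions
  placing 3:f first → 36 extensions
total linear extensions = 120

120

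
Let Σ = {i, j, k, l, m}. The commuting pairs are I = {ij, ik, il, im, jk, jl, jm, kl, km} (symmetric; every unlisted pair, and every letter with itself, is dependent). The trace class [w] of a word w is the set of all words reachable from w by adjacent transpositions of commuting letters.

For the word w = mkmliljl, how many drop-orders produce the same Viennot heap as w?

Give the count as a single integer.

0(m) covers ∅
1(k) covers ∅
2(m) covers 0:m
3(l) covers 2:m
4(i) covers ∅
5(l) covers 3:l
6(j) covers ∅
7(l) covers 5:l
floor of heap: 0:m, 1:k, 4:i, 6:j
completions by unplaced set U, small U first (add the entries for U minus each lowest piece of U):
  |U|=1: {1}:1  {4}:1  {6}:1  {7}:1
  |U|=2: {1,4}:2  {1,6}:2  {1,7}:2  {4,6}:2  {4,7}:2  {5,7}:1  {6,7}:2
  |U|=3: {1,4,6}:6  {1,4,7}:6  {1,5,7}:3  {1,6,7}:6  {3,5,7}:1  {4,5,7}:3  {4,6,7}:6  {5,6,7}:3
  |U|=4: {1,3,5,7}:4  {1,4,5,7}:12  {1,4,6,7}:24  {1,5,6,7}:12  {2,3,5,7}:1  {3,4,5,7}:4  {3,5,6,7}:4  {4,5,6,7}:12
  |U|=5: {0,2,3,5,7}:1  {1,2,3,5,7}:5  {1,3,4,5,7}:20  {1,3,5,6,7}:20  {1,4,5,6,7}:60  {2,3,4,5,7}:5  {2,3,5,6,7}:5  {3,4,5,6,7}:20
  |U|=6: {0,1,2,3,5,7}:6  {0,2,3,4,5,7}:6  {0,2,3,5,6,7}:6  {1,2,3,4,5,7}:30  {1,2,3,5,6,7}:30  {1,3,4,5,6,7}:120  {2,3,4,5,6,7}:30
  start at 0(m): 210
  start at 1(k): 42
  start at 4(i): 42
  start at 6(j): 42
sum over floor = 336

336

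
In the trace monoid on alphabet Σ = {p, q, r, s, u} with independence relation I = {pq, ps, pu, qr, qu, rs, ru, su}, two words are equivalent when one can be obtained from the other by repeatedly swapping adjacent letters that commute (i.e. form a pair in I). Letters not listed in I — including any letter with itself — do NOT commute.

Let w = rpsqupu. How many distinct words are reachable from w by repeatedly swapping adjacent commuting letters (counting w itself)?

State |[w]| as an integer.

#0=r has no predecessor
#1=p depends on [0:r]
#2=s has no predecessor
#3=q depends on [2:s]
#4=u has no predecessor
#5=p depends on [1:p]
#6=u depends on [4:u]
sources: [0:r, 2:s, 4:u]
N(rest) = Σ N(rest − s) over sources s of rest; N(one piece) = 1:
  size 1 → [3]=1  [5]=1  [6]=1
  size 2 → [1,5]=1  [2,3]=1  [3,5]=2  [3,6]=2  [4,6]=1  [5,6]=2
  size 3 → [0,1,5]=1  [1,3,5]=3  [1,5,6]=3  [2,3,5]=3  [2,3,6]=3  [3,4,6]=3  [3,5,6]=6  [4,5,6]=3
  size 4 → [0,1,3,5]=4  [0,1,5,6]=4  [1,2,3,5]=6  [1,3,5,6]=12  [1,4,5,6]=6  [2,3,4,6]=6  [2,3,5,6]=12  [3,4,5,6]=12
  size 5 → [0,1,2,3,5]=10  [0,1,3,5,6]=20  [0,1,4,5,6]=10  [1,2,3,5,6]=30  [1,3,4,5,6]=30  [2,3,4,5,6]=30
  first=0(r) contributes 90
  first=2(s) contributes 60
  first=4(u) contributes 60
|[w]| = 210

210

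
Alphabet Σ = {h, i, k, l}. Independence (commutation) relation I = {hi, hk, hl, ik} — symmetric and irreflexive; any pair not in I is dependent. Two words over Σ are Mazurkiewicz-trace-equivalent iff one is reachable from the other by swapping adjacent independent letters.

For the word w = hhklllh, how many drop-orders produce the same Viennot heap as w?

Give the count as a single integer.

35

piece 0:h — minimal
piece 1:h rests on {0:h}
piece 2:k — minimal
piece 3:l rests on {2:k}
piece 4:l rests on {3:l}
piece 5:l rests on {4:l}
piece 6:h rests on {1:h}
minimal pieces: {0:h, 2:k}
ways to finish when only these pieces remain (= sum over removing one remaining piece with nothing left below it):
  1 left: {5}→1  {6}→1
  2 left: {1,6}→1  {4,5}→1  {5,6}→2
  3 left: {0,1,6}→1  {1,5,6}→3  {3,4,5}→1  {4,5,6}→3
  4 left: {0,1,5,6}→4  {1,4,5,6}→6  {2,3,4,5}→1  {3,4,5,6}→4
  5 left: {0,1,4,5,6}→10  {1,3,4,5,6}→10  {2,3,4,5,6}→5
  placing 0:h first → 15 extensions
  placing 2:k first → 20 extensions
total linear extensions = 35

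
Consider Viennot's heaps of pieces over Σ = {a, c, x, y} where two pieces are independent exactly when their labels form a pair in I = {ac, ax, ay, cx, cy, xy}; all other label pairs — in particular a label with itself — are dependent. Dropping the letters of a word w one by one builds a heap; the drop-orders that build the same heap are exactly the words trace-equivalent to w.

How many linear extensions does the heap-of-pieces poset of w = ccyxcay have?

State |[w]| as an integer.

420

0(c) covers ∅
1(c) covers 0:c
2(y) covers ∅
3(x) covers ∅
4(c) covers 1:c
5(a) covers ∅
6(y) covers 2:y
floor of heap: 0:c, 2:y, 3:x, 5:a
completions by unplaced set U, small U first (add the entries for U minus each lowest piece of U):
  |U|=1: {3}:1  {4}:1  {5}:1  {6}:1
  |U|=2: {1,4}:1  {2,6}:1  {3,4}:2  {3,5}:2  {3,6}:2  {4,5}:2  {4,6}:2  {5,6}:2
  |U|=3: {0,1,4}:1  {1,3,4}:3  {1,4,5}:3  {1,4,6}:3  {2,3,6}:3  {2,4,6}:3  {2,5,6}:3  {3,4,5}:6  {3,4,6}:6  {3,5,6}:6  {4,5,6}:6
  |U|=4: {0,1,3,4}:4  {0,1,4,5}:4  {0,1,4,6}:4  {1,2,4,6}:6  {1,3,4,5}:12  {1,3,4,6}:12  {1,4,5,6}:12  {2,3,4,6}:12  {2,3,5,6}:12  {2,4,5,6}:12  {3,4,5,6}:24
  |U|=5: {0,1,2,4,6}:10  {0,1,3,4,5}:20  {0,1,3,4,6}:20  {0,1,4,5,6}:20  {1,2,3,4,6}:30  {1,2,4,5,6}:30  {1,3,4,5,6}:60  {2,3,4,5,6}:60
  start at 0(c): 180
  start at 2(y): 120
  start at 3(x): 60
  start at 5(a): 60
sum over floor = 420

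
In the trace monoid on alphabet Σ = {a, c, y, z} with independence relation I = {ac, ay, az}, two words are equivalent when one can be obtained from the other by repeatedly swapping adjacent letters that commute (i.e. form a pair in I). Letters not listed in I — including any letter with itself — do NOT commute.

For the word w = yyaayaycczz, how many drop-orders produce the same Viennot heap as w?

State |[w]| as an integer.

#0=y has no predecessor
#1=y depends on [0:y]
#2=a has no predecessor
#3=a depends on [2:a]
#4=y depends on [1:y]
#5=a depends on [3:a]
#6=y depends on [4:y]
#7=c depends on [6:y]
#8=c depends on [7:c]
#9=z depends on [8:c]
#10=z depends on [9:z]
sources: [0:y, 2:a]
N(rest) = Σ N(rest − s) over sources s of rest; N(one piece) = 1:
  size 1 → [5]=1  [10]=1
  size 2 → [3,5]=1  [5,10]=2  [9,10]=1
  size 3 → [2,3,5]=1  [3,5,10]=3  [5,9,10]=3  [8,9,10]=1
  size 4 → [2,3,5,10]=4  [3,5,9,10]=6  [5,8,9,10]=4  [7,8,9,10]=1
  size 5 → [2,3,5,9,10]=10  [3,5,8,9,10]=10  [5,7,8,9,10]=5  [6,7,8,9,10]=1
  size 6 → [2,3,5,8,9,10]=20  [3,5,7,8,9,10]=15  [4,6,7,8,9,10]=1  [5,6,7,8,9,10]=6
  size 7 → [1,4,6,7,8,9,10]=1  [2,3,5,7,8,9,10]=35  [3,5,6,7,8,9,10]=21  [4,5,6,7,8,9,10]=7
  size 8 → [0,1,4,6,7,8,9,10]=1  [1,4,5,6,7,8,9,10]=8  [2,3,5,6,7,8,9,10]=56  [3,4,5,6,7,8,9,10]=28
  size 9 → [0,1,4,5,6,7,8,9,10]=9  [1,3,4,5,6,7,8,9,10]=36  [2,3,4,5,6,7,8,9,10]=84
  first=0(y) contributes 120
  first=2(a) contributes 45
|[w]| = 165

165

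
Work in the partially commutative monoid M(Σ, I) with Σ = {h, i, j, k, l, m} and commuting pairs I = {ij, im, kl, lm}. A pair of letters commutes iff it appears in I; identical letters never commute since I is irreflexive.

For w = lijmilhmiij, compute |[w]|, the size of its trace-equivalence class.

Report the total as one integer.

54

piece 0:l — minimal
piece 1:i rests on {0:l}
piece 2:j rests on {0:l}
piece 3:m rests on {2:j}
piece 4:i rests on {1:i}
piece 5:l rests on {2:j, 4:i}
piece 6:h rests on {3:m, 5:l}
piece 7:m rests on {6:h}
piece 8:i rests on {6:h}
piece 9:i rests on {8:i}
piece 10:j rests on {7:m}
minimal pieces: {0:l}
ways to finish when only these pieces remain (= sum over removing one remaining piece with nothing left below it):
  1 left: {9}→1  {10}→1
  2 left: {7,10}→1  {8,9}→1  {9,10}→2
  3 left: {7,9,10}→3  {8,9,10}→3
  4 left: {7,8,9,10}→6
  5 left: {6,7,8,9,10}→6
  6 left: {3,6,7,8,9,10}→6  {5,6,7,8,9,10}→6
  7 left: {3,5,6,7,8,9,10}→12  {4,5,6,7,8,9,10}→6
  8 left: {1,4,5,6,7,8,9,10}→6  {2,3,5,6,7,8,9,10}→12  {3,4,5,6,7,8,9,10}→18
  9 left: {1,3,4,5,6,7,8,9,10}→24  {2,3,4,5,6,7,8,9,10}→30
  placing 0:l first → 54 extensions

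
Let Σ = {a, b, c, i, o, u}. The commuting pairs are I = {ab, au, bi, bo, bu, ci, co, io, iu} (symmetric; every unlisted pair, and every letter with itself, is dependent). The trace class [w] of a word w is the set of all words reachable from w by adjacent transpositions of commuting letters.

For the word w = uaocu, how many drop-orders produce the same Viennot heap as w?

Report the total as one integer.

4

piece 0:u — minimal
piece 1:a — minimal
piece 2:o rests on {0:u, 1:a}
piece 3:c rests on {0:u, 1:a}
piece 4:u rests on {2:o, 3:c}
minimal pieces: {0:u, 1:a}
ways to finish when only these pieces remain (= sum over removing one remaining piece with nothing left below it):
  1 left: {4}→1
  2 left: {2,4}→1  {3,4}→1
  3 left: {2,3,4}→2
  placing 0:u first → 2 extensions
  placing 1:a first → 2 extensions
total linear extensions = 4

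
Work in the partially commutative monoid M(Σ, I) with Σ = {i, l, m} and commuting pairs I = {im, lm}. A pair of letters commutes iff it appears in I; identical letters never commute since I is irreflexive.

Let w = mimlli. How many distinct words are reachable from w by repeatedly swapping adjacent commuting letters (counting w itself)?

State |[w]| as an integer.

drop 0:m onto floor
drop 1:i onto floor
drop 2:m onto {0:m}
drop 3:l onto {1:i}
drop 4:l onto {3:l}
drop 5:i onto {4:l}
ground layer = {0:m, 1:i}
drop-orders for the pieces not yet dropped (sum over which currently-grounded one goes next):
  1 to go: {2} 1  {5} 1
  2 to go: {0,2} 1  {2,5} 2  {4,5} 1
  3 to go: {0,2,5} 3  {2,4,5} 3  {3,4,5} 1
  4 to go: {0,2,4,5} 6  {1,3,4,5} 1  {2,3,4,5} 4
  if 0:m drops first: 5 orders
  if 1:i drops first: 10 orders
heap linearizations: 15

15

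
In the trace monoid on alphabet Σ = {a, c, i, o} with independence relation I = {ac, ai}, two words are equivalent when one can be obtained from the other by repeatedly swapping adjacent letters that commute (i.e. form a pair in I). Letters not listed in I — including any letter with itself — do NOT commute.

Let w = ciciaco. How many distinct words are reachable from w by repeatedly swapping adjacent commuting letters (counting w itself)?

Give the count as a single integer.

0(c) covers ∅
1(i) covers 0:c
2(c) covers 1:i
3(i) covers 2:c
4(a) covers ∅
5(c) covers 3:i
6(o) covers 4:a, 5:c
floor of heap: 0:c, 4:a
completions by unplaced set U, small U first (add the entries for U minus each lowest piece of U):
  |U|=1: {6}:1
  |U|=2: {4,6}:1  {5,6}:1
  |U|=3: {3,5,6}:1  {4,5,6}:2
  |U|=4: {2,3,5,6}:1  {3,4,5,6}:3
  |U|=5: {1,2,3,5,6}:1  {2,3,4,5,6}:4
  start at 0(c): 5
  start at 4(a): 1
sum over floor = 6

6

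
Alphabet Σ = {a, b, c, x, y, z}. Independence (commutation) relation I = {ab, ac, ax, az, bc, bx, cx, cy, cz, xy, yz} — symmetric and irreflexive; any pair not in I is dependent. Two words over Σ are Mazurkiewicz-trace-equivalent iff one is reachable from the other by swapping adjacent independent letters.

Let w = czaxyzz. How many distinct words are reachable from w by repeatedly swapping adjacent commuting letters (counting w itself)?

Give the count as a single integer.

105

drop 0:c onto floor
drop 1:z onto floor
drop 2:a onto floor
drop 3:x onto {1:z}
drop 4:y onto {2:a}
drop 5:z onto {3:x}
drop 6:z onto {5:z}
ground layer = {0:c, 1:z, 2:a}
drop-orders for the pieces not yet dropped (sum over which currently-grounded one goes next):
  1 to go: {0} 1  {4} 1  {6} 1
  2 to go: {0,4} 2  {0,6} 2  {2,4} 1  {4,6} 2  {5,6} 1
  3 to go: {0,2,4} 3  {0,4,6} 6  {0,5,6} 3  {2,4,6} 3  {3,5,6} 1  {4,5,6} 3
  4 to go: {0,2,4,6} 12  {0,3,5,6} 4  {0,4,5,6} 12  {1,3,5,6} 1  {2,4,5,6} 6  {3,4,5,6} 4
  5 to go: {0,1,3,5,6} 5  {0,2,4,5,6} 30  {0,3,4,5,6} 20  {1,3,4,5,6} 5  {2,3,4,5,6} 10
  if 0:c drops first: 15 orders
  if 1:z drops first: 60 orders
  if 2:a drops first: 30 orders
heap linearizations: 105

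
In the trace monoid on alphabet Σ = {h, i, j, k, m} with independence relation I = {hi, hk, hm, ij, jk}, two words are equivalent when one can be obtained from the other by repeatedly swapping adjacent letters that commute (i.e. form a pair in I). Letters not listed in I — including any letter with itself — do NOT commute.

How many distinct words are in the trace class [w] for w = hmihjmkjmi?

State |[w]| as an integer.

drop 0:h onto floor
drop 1:m onto floor
drop 2:i onto {1:m}
drop 3:h onto {0:h}
drop 4:j onto {1:m, 3:h}
drop 5:m onto {2:i, 4:j}
drop 6:k onto {5:m}
drop 7:j onto {5:m}
drop 8:m onto {6:k, 7:j}
drop 9:i onto {8:m}
ground layer = {0:h, 1:m}
drop-orders for the pieces not yet dropped (sum over which currently-grounded one goes next):
  1 to go: {9} 1
  2 to go: {8,9} 1
  3 to go: {6,8,9} 1  {7,8,9} 1
  4 to go: {6,7,8,9} 2
  5 to go: {5,6,7,8,9} 2
  6 to go: {2,5,6,7,8,9} 2  {4,5,6,7,8,9} 2
  7 to go: {2,4,5,6,7,8,9} 4  {3,4,5,6,7,8,9} 2
  8 to go: {0,3,4,5,6,7,8,9} 2  {1,2,4,5,6,7,8,9} 4  {2,3,4,5,6,7,8,9} 6
  if 0:h drops first: 10 orders
  if 1:m drops first: 8 orders
heap linearizations: 18

18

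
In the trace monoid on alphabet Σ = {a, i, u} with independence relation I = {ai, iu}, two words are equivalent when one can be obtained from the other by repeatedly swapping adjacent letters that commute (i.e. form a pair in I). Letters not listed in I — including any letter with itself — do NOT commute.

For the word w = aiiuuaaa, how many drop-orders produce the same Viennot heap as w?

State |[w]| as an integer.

0(a) covers ∅
1(i) covers ∅
2(i) covers 1:i
3(u) covers 0:a
4(u) covers 3:u
5(a) covers 4:u
6(a) covers 5:a
7(a) covers 6:a
floor of heap: 0:a, 1:i
completions by unplaced set U, small U first (add the entries for U minus each lowest piece of U):
  |U|=1: {2}:1  {7}:1
  |U|=2: {1,2}:1  {2,7}:2  {6,7}:1
  |U|=3: {1,2,7}:3  {2,6,7}:3  {5,6,7}:1
  |U|=4: {1,2,6,7}:6  {2,5,6,7}:4  {4,5,6,7}:1
  |U|=5: {1,2,5,6,7}:10  {2,4,5,6,7}:5  {3,4,5,6,7}:1
  |U|=6: {0,3,4,5,6,7}:1  {1,2,4,5,6,7}:15  {2,3,4,5,6,7}:6
  start at 0(a): 21
  start at 1(i): 7
sum over floor = 28

28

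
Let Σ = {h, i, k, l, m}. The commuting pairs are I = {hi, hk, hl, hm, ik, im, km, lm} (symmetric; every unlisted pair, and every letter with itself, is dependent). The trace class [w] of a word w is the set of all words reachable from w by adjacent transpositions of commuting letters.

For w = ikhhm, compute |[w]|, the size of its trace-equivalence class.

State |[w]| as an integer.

60

piece 0:i — minimal
piece 1:k — minimal
piece 2:h — minimal
piece 3:h rests on {2:h}
piece 4:m — minimal
minimal pieces: {0:i, 1:k, 2:h, 4:m}
ways to finish when only these pieces remain (= sum over removing one remaining piece with nothing left below it):
  1 left: {0}→1  {1}→1  {3}→1  {4}→1
  2 left: {0,1}→2  {0,3}→2  {0,4}→2  {1,3}→2  {1,4}→2  {2,3}→1  {3,4}→2
  3 left: {0,1,3}→6  {0,1,4}→6  {0,2,3}→3  {0,3,4}→6  {1,2,3}→3  {1,3,4}→6  {2,3,4}→3
  placing 0:i first → 12 extensions
  placing 1:k first → 12 extensions
  placing 2:h first → 24 extensions
  placing 4:m first → 12 extensions
total linear extensions = 60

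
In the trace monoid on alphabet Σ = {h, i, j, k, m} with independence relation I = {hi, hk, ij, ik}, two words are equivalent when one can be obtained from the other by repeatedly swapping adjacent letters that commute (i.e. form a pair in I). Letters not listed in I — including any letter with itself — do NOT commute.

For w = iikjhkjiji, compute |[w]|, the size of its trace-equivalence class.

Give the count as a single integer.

drop 0:i onto floor
drop 1:i onto {0:i}
drop 2:k onto floor
drop 3:j onto {2:k}
drop 4:h onto {3:j}
drop 5:k onto {3:j}
drop 6:j onto {4:h, 5:k}
drop 7:i onto {1:i}
drop 8:j onto {6:j}
drop 9:i onto {7:i}
ground layer = {0:i, 2:k}
drop-orders for the pieces not yet dropped (sum over which currently-grounded one goes next):
  1 to go: {8} 1  {9} 1
  2 to go: {6,8} 1  {7,9} 1  {8,9} 2
  3 to go: {1,7,9} 1  {4,6,8} 1  {5,6,8} 1  {6,8,9} 3  {7,8,9} 3
  4 to go: {0,1,7,9} 1  {1,7,8,9} 4  {4,5,6,8} 2  {4,6,8,9} 4  {5,6,8,9} 4  {6,7,8,9} 6
  5 to go: {0,1,7,8,9} 5  {1,6,7,8,9} 10  {3,4,5,6,8} 2  {4,5,6,8,9} 10  {4,6,7,8,9} 10  {5,6,7,8,9} 10
  6 to go: {0,1,6,7,8,9} 15  {1,4,6,7,8,9} 20  {1,5,6,7,8,9} 20  {2,3,4,5,6,8} 2  {3,4,5,6,8,9} 12  {4,5,6,7,8,9} 30
  7 to go: {0,1,4,6,7,8,9} 35  {0,1,5,6,7,8,9} 35  {1,4,5,6,7,8,9} 70  {2,3,4,5,6,8,9} 14  {3,4,5,6,7,8,9} 42
  8 to go: {0,1,4,5,6,7,8,9} 140  {1,3,4,5,6,7,8,9} 112  {2,3,4,5,6,7,8,9} 56
  if 0:i drops first: 168 orders
  if 2:k drops first: 252 orders
heap linearizations: 420

420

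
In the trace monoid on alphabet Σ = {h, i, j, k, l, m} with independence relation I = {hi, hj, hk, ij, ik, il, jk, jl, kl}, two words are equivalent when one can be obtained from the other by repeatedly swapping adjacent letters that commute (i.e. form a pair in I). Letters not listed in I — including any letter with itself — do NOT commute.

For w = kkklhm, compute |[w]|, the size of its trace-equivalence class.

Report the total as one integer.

10

piece 0:k — minimal
piece 1:k rests on {0:k}
piece 2:k rests on {1:k}
piece 3:l — minimal
piece 4:h rests on {3:l}
piece 5:m rests on {2:k, 4:h}
minimal pieces: {0:k, 3:l}
ways to finish when only these pieces remain (= sum over removing one remaining piece with nothing left below it):
  1 left: {5}→1
  2 left: {2,5}→1  {4,5}→1
  3 left: {1,2,5}→1  {2,4,5}→2  {3,4,5}→1
  4 left: {0,1,2,5}→1  {1,2,4,5}→3  {2,3,4,5}→3
  placing 0:k first → 6 extensions
  placing 3:l first → 4 extensions
total linear extensions = 10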